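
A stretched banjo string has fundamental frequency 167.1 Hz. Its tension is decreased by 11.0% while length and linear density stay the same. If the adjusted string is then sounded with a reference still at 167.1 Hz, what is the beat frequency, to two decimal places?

For a string, f ∝ √T, so the new frequency is 167.1·√0.890 = 157.6418 Hz.
f_beat = |157.6418 − 167.1| = 9.46 Hz.

9.46 Hz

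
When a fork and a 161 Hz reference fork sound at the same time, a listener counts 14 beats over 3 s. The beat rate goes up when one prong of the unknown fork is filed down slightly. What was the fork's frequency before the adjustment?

Beat frequency = 14/3 = 4.6667 Hz.
|f − 161| = 4.6667, so the fork was at either 156.3333 Hz or 165.6667 Hz.
Filing a prong removes mass and raises the fork's frequency; the adjustment raises the fork's frequency.
The beat rate rose, so the adjustment moved the fork further from 161 Hz — it was already above the reference.

165.6667 Hz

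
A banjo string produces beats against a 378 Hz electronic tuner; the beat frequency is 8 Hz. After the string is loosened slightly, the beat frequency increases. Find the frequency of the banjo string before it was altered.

370 Hz

|f − 378| = 8, so the banjo string was at either 370 Hz or 386 Hz.
Reducing tension lowers a string's frequency; the adjustment lowers the banjo string's frequency.
The beat rate rose, so the adjustment moved the banjo string further from 378 Hz — it was already below the reference.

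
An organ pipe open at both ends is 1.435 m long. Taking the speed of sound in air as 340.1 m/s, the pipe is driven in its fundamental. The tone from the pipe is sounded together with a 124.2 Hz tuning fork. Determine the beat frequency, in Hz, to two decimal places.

Open pipe: f_n = n·v/(2L) = 1·340.1/(2·1.435) = 118.5017 Hz.
f_beat = |118.5017 − 124.2| = 5.70 Hz.

5.70 Hz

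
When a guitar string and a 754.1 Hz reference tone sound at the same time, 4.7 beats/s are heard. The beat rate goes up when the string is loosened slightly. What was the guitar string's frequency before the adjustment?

|f − 754.1| = 4.7, so the guitar string was at either 749.4 Hz or 758.8 Hz.
Reducing tension lowers a string's frequency; the adjustment lowers the guitar string's frequency.
The beat rate rose, so the adjustment moved the guitar string further from 754.1 Hz — it was already below the reference.

749.4 Hz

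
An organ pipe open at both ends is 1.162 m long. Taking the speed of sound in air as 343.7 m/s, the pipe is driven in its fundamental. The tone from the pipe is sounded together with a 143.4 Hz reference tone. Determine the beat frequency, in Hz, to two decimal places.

Open pipe: f_n = n·v/(2L) = 1·343.7/(2·1.162) = 147.8916 Hz.
f_beat = |147.8916 − 143.4| = 4.49 Hz.

4.49 Hz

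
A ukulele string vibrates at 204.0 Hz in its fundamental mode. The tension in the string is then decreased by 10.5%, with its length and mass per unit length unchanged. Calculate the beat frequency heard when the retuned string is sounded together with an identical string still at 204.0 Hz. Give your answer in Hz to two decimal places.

For a string, f ∝ √T, so the new frequency is 204.0·√0.895 = 192.9931 Hz.
f_beat = |192.9931 − 204.0| = 11.01 Hz.

11.01 Hz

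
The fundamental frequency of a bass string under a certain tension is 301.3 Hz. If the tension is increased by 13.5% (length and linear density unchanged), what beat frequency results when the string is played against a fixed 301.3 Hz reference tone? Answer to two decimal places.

For a string, f ∝ √T, so the new frequency is 301.3·√1.135 = 320.9941 Hz.
f_beat = |320.9941 − 301.3| = 19.69 Hz.

19.69 Hz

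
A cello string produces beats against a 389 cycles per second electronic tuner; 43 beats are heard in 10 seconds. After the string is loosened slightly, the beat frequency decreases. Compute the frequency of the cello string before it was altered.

Beat frequency = 43/10 = 4.3 Hz.
|f − 389| = 4.3, so the cello string was at either 384.7 Hz or 393.3 Hz.
Reducing tension lowers a string's frequency; the adjustment lowers the cello string's frequency.
The beat rate fell, so the adjustment moved the cello string toward 389 Hz — it must have started above the reference.

393.3 Hz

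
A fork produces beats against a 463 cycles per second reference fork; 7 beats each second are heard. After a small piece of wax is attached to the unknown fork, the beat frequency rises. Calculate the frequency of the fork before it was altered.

|f − 463| = 7, so the fork was at either 456 Hz or 470 Hz.
Loading a fork with wax lowers its frequency; the adjustment lowers the fork's frequency.
The beat rate rose, so the adjustment moved the fork further from 463 Hz — it was already below the reference.

456 Hz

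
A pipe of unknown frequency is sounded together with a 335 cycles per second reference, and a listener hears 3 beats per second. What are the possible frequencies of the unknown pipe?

|f − 335| = 3, so f = 335 ± 3.

332 Hz or 338 Hz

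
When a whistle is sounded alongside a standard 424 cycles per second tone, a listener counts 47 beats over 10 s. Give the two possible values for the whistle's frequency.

419.3 Hz or 428.7 Hz

Beat frequency = 47/10 = 4.7 Hz.
|f − 424| = 4.7, so f = 424 ± 4.7.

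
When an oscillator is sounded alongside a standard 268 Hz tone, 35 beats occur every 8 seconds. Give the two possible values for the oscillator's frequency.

263.625 Hz or 272.375 Hz

Beat frequency = 35/8 = 4.375 Hz.
|f − 268| = 4.375, so f = 268 ± 4.375.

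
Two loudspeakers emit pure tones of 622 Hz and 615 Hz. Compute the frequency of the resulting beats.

7 Hz

f_beat = |f₁ − f₂|.
|622 − 615| = 7 Hz.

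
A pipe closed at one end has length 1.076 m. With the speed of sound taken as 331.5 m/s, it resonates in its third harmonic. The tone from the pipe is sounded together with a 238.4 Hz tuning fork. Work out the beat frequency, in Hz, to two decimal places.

Closed pipe (odd harmonics): f_n = n·v/(4L) = 3·331.5/(4·1.076) = 231.0641 Hz.
f_beat = |231.0641 − 238.4| = 7.34 Hz.

7.34 Hz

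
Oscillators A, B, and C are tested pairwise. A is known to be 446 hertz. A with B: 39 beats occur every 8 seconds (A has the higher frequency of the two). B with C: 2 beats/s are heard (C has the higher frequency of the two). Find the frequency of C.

A–B: Beat frequency = 39/8 = 4.875 Hz.
B is below A, so f_B = 446 − 4.875 = 441.125 Hz.
C is above B, so f_C = 441.125 + 2 = 443.125 Hz.

443.125 Hz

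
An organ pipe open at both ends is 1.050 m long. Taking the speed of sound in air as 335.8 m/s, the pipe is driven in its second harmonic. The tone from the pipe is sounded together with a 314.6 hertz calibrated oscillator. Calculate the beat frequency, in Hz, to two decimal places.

5.21 Hz

Open pipe: f_n = n·v/(2L) = 2·335.8/(2·1.050) = 319.8095 Hz.
f_beat = |319.8095 − 314.6| = 5.21 Hz.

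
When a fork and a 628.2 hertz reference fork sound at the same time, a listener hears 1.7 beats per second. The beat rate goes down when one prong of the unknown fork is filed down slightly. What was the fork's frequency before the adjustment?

626.5 Hz

|f − 628.2| = 1.7, so the fork was at either 626.5 Hz or 629.9 Hz.
Filing a prong removes mass and raises the fork's frequency; the adjustment raises the fork's frequency.
The beat rate fell, so the adjustment moved the fork toward 628.2 Hz — it must have started below the reference.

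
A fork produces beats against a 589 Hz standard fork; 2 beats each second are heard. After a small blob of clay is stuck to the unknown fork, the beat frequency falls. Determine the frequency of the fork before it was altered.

591 Hz

|f − 589| = 2, so the fork was at either 587 Hz or 591 Hz.
Adding mass to a fork lowers its frequency; the adjustment lowers the fork's frequency.
The beat rate fell, so the adjustment moved the fork toward 589 Hz — it must have started above the reference.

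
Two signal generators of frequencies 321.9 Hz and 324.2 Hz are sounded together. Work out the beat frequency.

2.3 Hz

The beat frequency equals the magnitude of the frequency difference.
|321.9 − 324.2| = 2.3 Hz.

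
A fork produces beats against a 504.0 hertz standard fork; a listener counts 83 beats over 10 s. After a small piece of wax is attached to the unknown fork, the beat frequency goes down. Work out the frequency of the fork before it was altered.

512.3 Hz

Beat frequency = 83/10 = 8.3 Hz.
|f − 504.0| = 8.3, so the fork was at either 495.7 Hz or 512.3 Hz.
Loading a fork with wax lowers its frequency; the adjustment lowers the fork's frequency.
The beat rate fell, so the adjustment moved the fork toward 504.0 Hz — it must have started above the reference.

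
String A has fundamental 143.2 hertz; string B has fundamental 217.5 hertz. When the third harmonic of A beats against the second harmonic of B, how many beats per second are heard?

5.4 Hz

Third harmonic of the first: 3·143.2 = 429.6 Hz.
Second harmonic of the second: 2·217.5 = 435.0 Hz.
f_beat = |429.6 − 435.0| = 5.4 Hz.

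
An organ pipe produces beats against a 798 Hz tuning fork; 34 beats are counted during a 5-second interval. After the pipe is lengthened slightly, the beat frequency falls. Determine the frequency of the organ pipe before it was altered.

804.8 Hz

Beat frequency = 34/5 = 6.8 Hz.
|f − 798| = 6.8, so the organ pipe was at either 791.2 Hz or 804.8 Hz.
A longer pipe has a lower fundamental; the adjustment lowers the organ pipe's frequency.
The beat rate fell, so the adjustment moved the organ pipe toward 798 Hz — it must have started above the reference.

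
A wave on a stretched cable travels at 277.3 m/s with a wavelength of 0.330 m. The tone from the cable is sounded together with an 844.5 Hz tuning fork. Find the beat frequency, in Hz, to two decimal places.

Source frequency f = v/λ = 277.3/0.330 = 840.3030 Hz.
f_beat = |840.3030 − 844.5| = 4.20 Hz.

4.20 Hz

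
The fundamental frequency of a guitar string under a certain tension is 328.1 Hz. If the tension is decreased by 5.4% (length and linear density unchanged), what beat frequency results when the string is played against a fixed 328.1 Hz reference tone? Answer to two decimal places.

For a string, f ∝ √T, so the new frequency is 328.1·√0.946 = 319.1184 Hz.
f_beat = |319.1184 − 328.1| = 8.98 Hz.

8.98 Hz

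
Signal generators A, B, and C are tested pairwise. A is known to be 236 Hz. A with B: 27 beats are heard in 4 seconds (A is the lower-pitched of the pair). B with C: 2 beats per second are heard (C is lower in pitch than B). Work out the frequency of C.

240.75 Hz

A–B: Beat frequency = 27/4 = 6.75 Hz.
B is above A, so f_B = 236 + 6.75 = 242.75 Hz.
C is below B, so f_C = 242.75 − 2 = 240.75 Hz.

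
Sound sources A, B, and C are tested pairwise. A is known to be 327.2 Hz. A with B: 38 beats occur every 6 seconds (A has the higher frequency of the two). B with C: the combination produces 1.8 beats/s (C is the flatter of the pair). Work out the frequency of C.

319.0667 Hz

A–B: Beat frequency = 38/6 = 6.3333 Hz.
B is below A, so f_B = 327.2 − 6.3333 = 320.8667 Hz.
C is below B, so f_C = 320.8667 − 1.8 = 319.0667 Hz.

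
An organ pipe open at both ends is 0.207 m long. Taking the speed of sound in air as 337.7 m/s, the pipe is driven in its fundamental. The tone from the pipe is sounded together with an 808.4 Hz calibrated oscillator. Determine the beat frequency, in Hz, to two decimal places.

Open pipe: f_n = n·v/(2L) = 1·337.7/(2·0.207) = 815.7005 Hz.
f_beat = |815.7005 − 808.4| = 7.30 Hz.

7.30 Hz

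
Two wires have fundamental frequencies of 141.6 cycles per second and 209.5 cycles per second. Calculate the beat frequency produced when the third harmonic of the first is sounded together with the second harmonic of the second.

5.8 Hz

Third harmonic of the first: 3·141.6 = 424.8 Hz.
Second harmonic of the second: 2·209.5 = 419.0 Hz.
f_beat = |424.8 − 419.0| = 5.8 Hz.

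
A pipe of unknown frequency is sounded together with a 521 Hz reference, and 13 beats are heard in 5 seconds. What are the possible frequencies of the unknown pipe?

518.4 Hz or 523.6 Hz

Beat frequency = 13/5 = 2.6 Hz.
|f − 521| = 2.6, so f = 521 ± 2.6.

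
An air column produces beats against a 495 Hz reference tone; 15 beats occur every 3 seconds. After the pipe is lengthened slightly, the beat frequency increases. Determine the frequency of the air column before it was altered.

Beat frequency = 15/3 = 5 Hz.
|f − 495| = 5, so the air column was at either 490 Hz or 500 Hz.
A longer pipe has a lower fundamental; the adjustment lowers the air column's frequency.
The beat rate rose, so the adjustment moved the air column further from 495 Hz — it was already below the reference.

490 Hz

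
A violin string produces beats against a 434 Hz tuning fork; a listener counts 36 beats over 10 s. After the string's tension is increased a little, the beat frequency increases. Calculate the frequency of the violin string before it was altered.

437.6 Hz

Beat frequency = 36/10 = 3.6 Hz.
|f − 434| = 3.6, so the violin string was at either 430.4 Hz or 437.6 Hz.
Higher tension means higher frequency; the adjustment raises the violin string's frequency.
The beat rate rose, so the adjustment moved the violin string further from 434 Hz — it was already above the reference.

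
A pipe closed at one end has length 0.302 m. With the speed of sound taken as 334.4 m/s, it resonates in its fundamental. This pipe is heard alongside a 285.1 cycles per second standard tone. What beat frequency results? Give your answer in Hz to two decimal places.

8.28 Hz

Closed pipe (odd harmonics): f_n = n·v/(4L) = 1·334.4/(4·0.302) = 276.8212 Hz.
f_beat = |276.8212 − 285.1| = 8.28 Hz.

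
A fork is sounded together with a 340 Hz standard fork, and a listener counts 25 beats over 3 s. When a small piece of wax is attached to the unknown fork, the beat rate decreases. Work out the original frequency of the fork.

Beat frequency = 25/3 = 8.3333 Hz.
|f − 340| = 8.3333, so the fork was at either 331.6667 Hz or 348.3333 Hz.
Loading a fork with wax lowers its frequency; the adjustment lowers the fork's frequency.
The beat rate fell, so the adjustment moved the fork toward 340 Hz — it must have started above the reference.

348.3333 Hz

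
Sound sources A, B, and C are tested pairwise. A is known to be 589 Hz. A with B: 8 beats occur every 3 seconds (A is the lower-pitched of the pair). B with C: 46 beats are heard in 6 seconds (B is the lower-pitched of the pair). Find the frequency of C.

599.3333 Hz

A–B: Beat frequency = 8/3 = 2.6667 Hz.
B is above A, so f_B = 589 + 2.6667 = 591.6667 Hz.
B–C: Beat frequency = 46/6 = 7.6667 Hz.
C is above B, so f_C = 591.6667 + 7.6667 = 599.3333 Hz.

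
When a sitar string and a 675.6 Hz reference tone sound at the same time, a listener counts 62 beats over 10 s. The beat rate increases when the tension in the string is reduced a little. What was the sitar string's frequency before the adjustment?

Beat frequency = 62/10 = 6.2 Hz.
|f − 675.6| = 6.2, so the sitar string was at either 669.4 Hz or 681.8 Hz.
Lower tension means lower frequency; the adjustment lowers the sitar string's frequency.
The beat rate rose, so the adjustment moved the sitar string further from 675.6 Hz — it was already below the reference.

669.4 Hz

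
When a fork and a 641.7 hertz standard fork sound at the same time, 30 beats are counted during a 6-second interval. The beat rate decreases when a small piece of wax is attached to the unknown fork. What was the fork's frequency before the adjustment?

646.7 Hz

Beat frequency = 30/6 = 5 Hz.
|f − 641.7| = 5, so the fork was at either 636.7 Hz or 646.7 Hz.
Loading a fork with wax lowers its frequency; the adjustment lowers the fork's frequency.
The beat rate fell, so the adjustment moved the fork toward 641.7 Hz — it must have started above the reference.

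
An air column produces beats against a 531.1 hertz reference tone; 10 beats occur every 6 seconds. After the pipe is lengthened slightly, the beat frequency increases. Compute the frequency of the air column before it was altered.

Beat frequency = 10/6 = 1.6667 Hz.
|f − 531.1| = 1.6667, so the air column was at either 529.4333 Hz or 532.7667 Hz.
A longer pipe has a lower fundamental; the adjustment lowers the air column's frequency.
The beat rate rose, so the adjustment moved the air column further from 531.1 Hz — it was already below the reference.

529.4333 Hz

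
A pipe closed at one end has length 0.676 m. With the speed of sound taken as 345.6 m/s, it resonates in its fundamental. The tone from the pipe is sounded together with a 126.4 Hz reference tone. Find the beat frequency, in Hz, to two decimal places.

Closed pipe (odd harmonics): f_n = n·v/(4L) = 1·345.6/(4·0.676) = 127.8107 Hz.
f_beat = |127.8107 − 126.4| = 1.41 Hz.

1.41 Hz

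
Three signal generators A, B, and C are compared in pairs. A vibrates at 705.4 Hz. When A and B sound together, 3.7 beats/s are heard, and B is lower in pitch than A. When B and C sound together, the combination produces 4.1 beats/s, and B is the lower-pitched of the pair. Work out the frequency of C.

B is below A, so f_B = 705.4 − 3.7 = 701.7 Hz.
C is above B, so f_C = 701.7 + 4.1 = 705.8 Hz.

705.8 Hz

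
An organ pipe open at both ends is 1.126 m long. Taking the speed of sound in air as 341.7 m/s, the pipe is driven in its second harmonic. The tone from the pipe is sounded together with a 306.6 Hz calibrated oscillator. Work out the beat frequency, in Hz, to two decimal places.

Open pipe: f_n = n·v/(2L) = 2·341.7/(2·1.126) = 303.4636 Hz.
f_beat = |303.4636 − 306.6| = 3.14 Hz.

3.14 Hz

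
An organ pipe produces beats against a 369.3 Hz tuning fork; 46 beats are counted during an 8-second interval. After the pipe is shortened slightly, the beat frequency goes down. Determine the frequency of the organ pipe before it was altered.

363.55 Hz

Beat frequency = 46/8 = 5.75 Hz.
|f − 369.3| = 5.75, so the organ pipe was at either 363.55 Hz or 375.05 Hz.
A shorter pipe has a higher fundamental; the adjustment raises the organ pipe's frequency.
The beat rate fell, so the adjustment moved the organ pipe toward 369.3 Hz — it must have started below the reference.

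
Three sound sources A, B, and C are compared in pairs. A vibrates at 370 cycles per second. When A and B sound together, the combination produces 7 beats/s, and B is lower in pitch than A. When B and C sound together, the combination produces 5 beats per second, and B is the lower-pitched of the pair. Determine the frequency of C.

368 Hz

B is below A, so f_B = 370 − 7 = 363 Hz.
C is above B, so f_C = 363 + 5 = 368 Hz.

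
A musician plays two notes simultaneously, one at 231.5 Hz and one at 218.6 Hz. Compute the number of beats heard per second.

12.9 Hz

f_beat = |f₁ − f₂|.
|231.5 − 218.6| = 12.9 Hz.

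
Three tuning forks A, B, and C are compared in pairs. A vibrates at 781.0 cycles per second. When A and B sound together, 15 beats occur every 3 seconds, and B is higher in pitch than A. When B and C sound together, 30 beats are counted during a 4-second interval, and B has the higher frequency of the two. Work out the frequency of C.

A–B: Beat frequency = 15/3 = 5 Hz.
B is above A, so f_B = 781.0 + 5 = 786 Hz.
B–C: Beat frequency = 30/4 = 7.5 Hz.
C is below B, so f_C = 786 − 7.5 = 778.5 Hz.

778.5 Hz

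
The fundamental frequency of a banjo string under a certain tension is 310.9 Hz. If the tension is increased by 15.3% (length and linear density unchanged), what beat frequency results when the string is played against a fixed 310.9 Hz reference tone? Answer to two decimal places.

22.94 Hz

For a string, f ∝ √T, so the new frequency is 310.9·√1.153 = 333.8377 Hz.
f_beat = |333.8377 − 310.9| = 22.94 Hz.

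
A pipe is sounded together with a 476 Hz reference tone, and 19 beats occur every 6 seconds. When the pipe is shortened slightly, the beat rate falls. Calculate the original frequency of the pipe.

Beat frequency = 19/6 = 3.1667 Hz.
|f − 476| = 3.1667, so the pipe was at either 472.8333 Hz or 479.1667 Hz.
A shorter pipe has a higher fundamental; the adjustment raises the pipe's frequency.
The beat rate fell, so the adjustment moved the pipe toward 476 Hz — it must have started below the reference.

472.8333 Hz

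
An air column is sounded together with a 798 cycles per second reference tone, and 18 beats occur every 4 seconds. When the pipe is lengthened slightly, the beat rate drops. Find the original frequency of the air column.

Beat frequency = 18/4 = 4.5 Hz.
|f − 798| = 4.5, so the air column was at either 793.5 Hz or 802.5 Hz.
A longer pipe has a lower fundamental; the adjustment lowers the air column's frequency.
The beat rate fell, so the adjustment moved the air column toward 798 Hz — it must have started above the reference.

802.5 Hz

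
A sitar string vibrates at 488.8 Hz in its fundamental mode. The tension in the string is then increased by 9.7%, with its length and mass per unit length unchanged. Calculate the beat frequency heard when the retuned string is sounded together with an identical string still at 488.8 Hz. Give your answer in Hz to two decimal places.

For a string, f ∝ √T, so the new frequency is 488.8·√1.097 = 511.9582 Hz.
f_beat = |511.9582 − 488.8| = 23.16 Hz.

23.16 Hz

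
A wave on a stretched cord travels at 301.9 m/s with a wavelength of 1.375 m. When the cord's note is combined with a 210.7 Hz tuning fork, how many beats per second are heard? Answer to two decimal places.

Source frequency f = v/λ = 301.9/1.375 = 219.5636 Hz.
f_beat = |219.5636 − 210.7| = 8.86 Hz.

8.86 Hz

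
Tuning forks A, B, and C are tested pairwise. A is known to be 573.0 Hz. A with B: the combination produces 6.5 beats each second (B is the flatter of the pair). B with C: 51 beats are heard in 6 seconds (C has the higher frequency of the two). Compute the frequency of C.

575 Hz

B is below A, so f_B = 573.0 − 6.5 = 566.5 Hz.
B–C: Beat frequency = 51/6 = 8.5 Hz.
C is above B, so f_C = 566.5 + 8.5 = 575 Hz.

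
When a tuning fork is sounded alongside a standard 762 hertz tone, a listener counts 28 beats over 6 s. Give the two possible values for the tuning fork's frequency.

Beat frequency = 28/6 = 4.6667 Hz.
|f − 762| = 4.6667, so f = 762 ± 4.6667.

757.3333 Hz or 766.6667 Hz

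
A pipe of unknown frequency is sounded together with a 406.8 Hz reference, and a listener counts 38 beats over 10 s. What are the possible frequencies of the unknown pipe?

Beat frequency = 38/10 = 3.8 Hz.
|f − 406.8| = 3.8, so f = 406.8 ± 3.8.

403 Hz or 410.6 Hz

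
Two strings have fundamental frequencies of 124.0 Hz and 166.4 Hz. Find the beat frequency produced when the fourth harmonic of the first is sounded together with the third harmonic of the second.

Fourth harmonic of the first: 4·124.0 = 496.0 Hz.
Third harmonic of the second: 3·166.4 = 499.2 Hz.
f_beat = |496.0 − 499.2| = 3.2 Hz.

3.2 Hz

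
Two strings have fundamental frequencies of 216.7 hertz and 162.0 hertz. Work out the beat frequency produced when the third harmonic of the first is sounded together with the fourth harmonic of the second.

Third harmonic of the first: 3·216.7 = 650.1 Hz.
Fourth harmonic of the second: 4·162.0 = 648.0 Hz.
f_beat = |650.1 − 648.0| = 2.1 Hz.

2.1 Hz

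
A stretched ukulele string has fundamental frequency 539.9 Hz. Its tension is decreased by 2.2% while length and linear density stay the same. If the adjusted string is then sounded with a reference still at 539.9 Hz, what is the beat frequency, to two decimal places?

For a string, f ∝ √T, so the new frequency is 539.9·√0.978 = 533.9281 Hz.
f_beat = |533.9281 − 539.9| = 5.97 Hz.

5.97 Hz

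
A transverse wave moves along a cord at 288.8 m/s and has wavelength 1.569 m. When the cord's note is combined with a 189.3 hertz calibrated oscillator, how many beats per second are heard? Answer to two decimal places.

5.23 Hz

Source frequency f = v/λ = 288.8/1.569 = 184.0663 Hz.
f_beat = |184.0663 − 189.3| = 5.23 Hz.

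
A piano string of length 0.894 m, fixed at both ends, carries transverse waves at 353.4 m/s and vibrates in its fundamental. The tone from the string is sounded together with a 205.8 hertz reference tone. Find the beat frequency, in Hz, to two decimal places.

For a string fixed at both ends, f_n = n·v/(2L) = 1·353.4/(2·0.894) = 197.6510 Hz.
f_beat = |197.6510 − 205.8| = 8.15 Hz.

8.15 Hz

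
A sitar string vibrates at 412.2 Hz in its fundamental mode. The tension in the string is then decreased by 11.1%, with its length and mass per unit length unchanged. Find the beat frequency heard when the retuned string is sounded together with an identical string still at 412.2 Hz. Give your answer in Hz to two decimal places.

23.55 Hz

For a string, f ∝ √T, so the new frequency is 412.2·√0.889 = 388.6502 Hz.
f_beat = |388.6502 − 412.2| = 23.55 Hz.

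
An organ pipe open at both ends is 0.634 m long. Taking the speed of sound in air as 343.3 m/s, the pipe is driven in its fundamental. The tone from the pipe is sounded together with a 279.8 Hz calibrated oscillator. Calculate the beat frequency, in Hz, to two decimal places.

Open pipe: f_n = n·v/(2L) = 1·343.3/(2·0.634) = 270.7413 Hz.
f_beat = |270.7413 − 279.8| = 9.06 Hz.

9.06 Hz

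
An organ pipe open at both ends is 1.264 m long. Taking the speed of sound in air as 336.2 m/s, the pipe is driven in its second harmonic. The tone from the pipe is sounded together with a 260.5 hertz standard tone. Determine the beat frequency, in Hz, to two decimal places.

Open pipe: f_n = n·v/(2L) = 2·336.2/(2·1.264) = 265.9810 Hz.
f_beat = |265.9810 − 260.5| = 5.48 Hz.

5.48 Hz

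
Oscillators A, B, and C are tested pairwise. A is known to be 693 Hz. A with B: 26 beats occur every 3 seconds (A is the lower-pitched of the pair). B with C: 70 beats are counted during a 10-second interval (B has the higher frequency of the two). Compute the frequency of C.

694.6667 Hz

A–B: Beat frequency = 26/3 = 8.6667 Hz.
B is above A, so f_B = 693 + 8.6667 = 701.6667 Hz.
B–C: Beat frequency = 70/10 = 7 Hz.
C is below B, so f_C = 701.6667 − 7 = 694.6667 Hz.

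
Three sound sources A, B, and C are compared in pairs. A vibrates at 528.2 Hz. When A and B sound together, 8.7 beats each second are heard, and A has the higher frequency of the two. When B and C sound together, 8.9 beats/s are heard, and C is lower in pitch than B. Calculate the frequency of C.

510.6 Hz

B is below A, so f_B = 528.2 − 8.7 = 519.5 Hz.
C is below B, so f_C = 519.5 − 8.9 = 510.6 Hz.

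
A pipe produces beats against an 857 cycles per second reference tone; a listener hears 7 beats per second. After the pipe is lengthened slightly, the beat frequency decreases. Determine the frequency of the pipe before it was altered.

864 Hz

|f − 857| = 7, so the pipe was at either 850 Hz or 864 Hz.
A longer pipe has a lower fundamental; the adjustment lowers the pipe's frequency.
The beat rate fell, so the adjustment moved the pipe toward 857 Hz — it must have started above the reference.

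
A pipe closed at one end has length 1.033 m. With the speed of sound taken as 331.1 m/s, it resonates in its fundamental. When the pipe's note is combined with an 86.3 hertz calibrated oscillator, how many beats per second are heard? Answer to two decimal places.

6.17 Hz

Closed pipe (odd harmonics): f_n = n·v/(4L) = 1·331.1/(4·1.033) = 80.1307 Hz.
f_beat = |80.1307 − 86.3| = 6.17 Hz.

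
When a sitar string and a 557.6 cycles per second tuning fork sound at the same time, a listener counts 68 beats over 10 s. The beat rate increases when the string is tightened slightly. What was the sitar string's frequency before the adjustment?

564.4 Hz

Beat frequency = 68/10 = 6.8 Hz.
|f − 557.6| = 6.8, so the sitar string was at either 550.8 Hz or 564.4 Hz.
Increasing tension raises a string's frequency; the adjustment raises the sitar string's frequency.
The beat rate rose, so the adjustment moved the sitar string further from 557.6 Hz — it was already above the reference.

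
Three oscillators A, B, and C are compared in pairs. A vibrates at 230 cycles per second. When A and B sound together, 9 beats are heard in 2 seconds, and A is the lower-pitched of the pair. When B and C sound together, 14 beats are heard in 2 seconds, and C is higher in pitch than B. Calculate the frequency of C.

A–B: Beat frequency = 9/2 = 4.5 Hz.
B is above A, so f_B = 230 + 4.5 = 234.5 Hz.
B–C: Beat frequency = 14/2 = 7 Hz.
C is above B, so f_C = 234.5 + 7 = 241.5 Hz.

241.5 Hz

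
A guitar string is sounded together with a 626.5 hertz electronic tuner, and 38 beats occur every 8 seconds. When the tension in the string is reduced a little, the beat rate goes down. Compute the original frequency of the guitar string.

631.25 Hz

Beat frequency = 38/8 = 4.75 Hz.
|f − 626.5| = 4.75, so the guitar string was at either 621.75 Hz or 631.25 Hz.
Lower tension means lower frequency; the adjustment lowers the guitar string's frequency.
The beat rate fell, so the adjustment moved the guitar string toward 626.5 Hz — it must have started above the reference.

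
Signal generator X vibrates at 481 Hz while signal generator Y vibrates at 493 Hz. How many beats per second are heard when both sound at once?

Beats arise from superposition of two nearby frequencies; the beat rate is |f₁ − f₂|.
|481 − 493| = 12 Hz.

12 Hz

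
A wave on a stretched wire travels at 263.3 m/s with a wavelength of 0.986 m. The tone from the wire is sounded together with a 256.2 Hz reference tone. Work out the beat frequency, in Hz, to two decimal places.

10.84 Hz

Source frequency f = v/λ = 263.3/0.986 = 267.0385 Hz.
f_beat = |267.0385 − 256.2| = 10.84 Hz.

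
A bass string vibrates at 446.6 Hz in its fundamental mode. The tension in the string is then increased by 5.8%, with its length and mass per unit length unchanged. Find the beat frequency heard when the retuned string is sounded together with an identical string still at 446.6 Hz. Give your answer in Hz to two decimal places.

For a string, f ∝ √T, so the new frequency is 446.6·√1.058 = 459.3689 Hz.
f_beat = |459.3689 − 446.6| = 12.77 Hz.

12.77 Hz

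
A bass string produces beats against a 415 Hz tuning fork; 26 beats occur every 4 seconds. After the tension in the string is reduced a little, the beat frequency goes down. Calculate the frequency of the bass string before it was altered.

Beat frequency = 26/4 = 6.5 Hz.
|f − 415| = 6.5, so the bass string was at either 408.5 Hz or 421.5 Hz.
Lower tension means lower frequency; the adjustment lowers the bass string's frequency.
The beat rate fell, so the adjustment moved the bass string toward 415 Hz — it must have started above the reference.

421.5 Hz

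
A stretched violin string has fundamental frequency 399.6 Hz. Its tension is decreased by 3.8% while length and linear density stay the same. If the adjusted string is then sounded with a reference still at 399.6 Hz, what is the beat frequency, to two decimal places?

7.67 Hz

For a string, f ∝ √T, so the new frequency is 399.6·√0.962 = 391.9341 Hz.
f_beat = |391.9341 − 399.6| = 7.67 Hz.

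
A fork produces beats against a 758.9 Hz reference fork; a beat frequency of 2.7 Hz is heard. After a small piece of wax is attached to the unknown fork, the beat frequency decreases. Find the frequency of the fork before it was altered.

|f − 758.9| = 2.7, so the fork was at either 756.2 Hz or 761.6 Hz.
Loading a fork with wax lowers its frequency; the adjustment lowers the fork's frequency.
The beat rate fell, so the adjustment moved the fork toward 758.9 Hz — it must have started above the reference.

761.6 Hz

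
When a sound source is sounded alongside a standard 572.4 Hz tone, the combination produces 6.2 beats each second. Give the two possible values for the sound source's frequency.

566.2 Hz or 578.6 Hz

|f − 572.4| = 6.2, so f = 572.4 ± 6.2.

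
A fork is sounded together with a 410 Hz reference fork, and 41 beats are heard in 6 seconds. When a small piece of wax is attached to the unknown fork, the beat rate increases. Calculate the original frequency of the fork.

Beat frequency = 41/6 = 6.8333 Hz.
|f − 410| = 6.8333, so the fork was at either 403.1667 Hz or 416.8333 Hz.
Loading a fork with wax lowers its frequency; the adjustment lowers the fork's frequency.
The beat rate rose, so the adjustment moved the fork further from 410 Hz — it was already below the reference.

403.1667 Hz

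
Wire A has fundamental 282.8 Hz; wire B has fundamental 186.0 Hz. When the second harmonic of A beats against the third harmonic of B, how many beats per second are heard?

7.6 Hz

Second harmonic of the first: 2·282.8 = 565.6 Hz.
Third harmonic of the second: 3·186.0 = 558.0 Hz.
f_beat = |565.6 − 558.0| = 7.6 Hz.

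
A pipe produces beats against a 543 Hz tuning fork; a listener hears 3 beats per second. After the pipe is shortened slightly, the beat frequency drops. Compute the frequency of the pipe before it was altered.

540 Hz

|f − 543| = 3, so the pipe was at either 540 Hz or 546 Hz.
A shorter pipe has a higher fundamental; the adjustment raises the pipe's frequency.
The beat rate fell, so the adjustment moved the pipe toward 543 Hz — it must have started below the reference.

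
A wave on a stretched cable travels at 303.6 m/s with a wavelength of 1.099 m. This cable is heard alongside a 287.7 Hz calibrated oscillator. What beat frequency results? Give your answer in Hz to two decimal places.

Source frequency f = v/λ = 303.6/1.099 = 276.2511 Hz.
f_beat = |276.2511 − 287.7| = 11.45 Hz.

11.45 Hz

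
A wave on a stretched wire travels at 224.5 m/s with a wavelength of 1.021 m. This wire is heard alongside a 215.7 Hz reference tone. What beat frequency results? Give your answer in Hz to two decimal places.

4.18 Hz

Source frequency f = v/λ = 224.5/1.021 = 219.8825 Hz.
f_beat = |219.8825 − 215.7| = 4.18 Hz.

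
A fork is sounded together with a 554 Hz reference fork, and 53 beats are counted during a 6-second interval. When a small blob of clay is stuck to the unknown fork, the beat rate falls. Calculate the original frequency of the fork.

Beat frequency = 53/6 = 8.8333 Hz.
|f − 554| = 8.8333, so the fork was at either 545.1667 Hz or 562.8333 Hz.
Adding mass to a fork lowers its frequency; the adjustment lowers the fork's frequency.
The beat rate fell, so the adjustment moved the fork toward 554 Hz — it must have started above the reference.

562.8333 Hz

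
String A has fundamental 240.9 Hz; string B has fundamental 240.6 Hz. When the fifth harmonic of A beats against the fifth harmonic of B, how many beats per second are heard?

1.5 Hz

Fifth harmonic of the first: 5·240.9 = 1204.5 Hz.
Fifth harmonic of the second: 5·240.6 = 1203.0 Hz.
f_beat = |1204.5 − 1203.0| = 1.5 Hz.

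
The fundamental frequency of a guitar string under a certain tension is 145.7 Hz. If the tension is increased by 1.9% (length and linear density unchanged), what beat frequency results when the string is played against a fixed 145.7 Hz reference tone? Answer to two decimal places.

1.38 Hz

For a string, f ∝ √T, so the new frequency is 145.7·√1.019 = 147.0776 Hz.
f_beat = |147.0776 − 145.7| = 1.38 Hz.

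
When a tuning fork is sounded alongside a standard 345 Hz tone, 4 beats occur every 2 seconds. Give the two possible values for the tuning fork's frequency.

Beat frequency = 4/2 = 2 Hz.
|f − 345| = 2, so f = 345 ± 2.

343 Hz or 347 Hz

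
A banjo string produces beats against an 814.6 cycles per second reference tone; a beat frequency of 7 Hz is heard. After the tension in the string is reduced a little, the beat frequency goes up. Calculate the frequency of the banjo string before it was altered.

807.6 Hz

|f − 814.6| = 7, so the banjo string was at either 807.6 Hz or 821.6 Hz.
Lower tension means lower frequency; the adjustment lowers the banjo string's frequency.
The beat rate rose, so the adjustment moved the banjo string further from 814.6 Hz — it was already below the reference.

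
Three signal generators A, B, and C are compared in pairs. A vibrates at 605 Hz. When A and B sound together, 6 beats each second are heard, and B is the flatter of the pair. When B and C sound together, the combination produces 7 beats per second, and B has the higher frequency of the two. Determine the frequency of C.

592 Hz

B is below A, so f_B = 605 − 6 = 599 Hz.
C is below B, so f_C = 599 − 7 = 592 Hz.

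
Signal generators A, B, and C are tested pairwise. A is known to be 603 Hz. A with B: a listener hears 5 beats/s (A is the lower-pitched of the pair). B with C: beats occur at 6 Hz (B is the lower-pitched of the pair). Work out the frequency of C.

B is above A, so f_B = 603 + 5 = 608 Hz.
C is above B, so f_C = 608 + 6 = 614 Hz.

614 Hz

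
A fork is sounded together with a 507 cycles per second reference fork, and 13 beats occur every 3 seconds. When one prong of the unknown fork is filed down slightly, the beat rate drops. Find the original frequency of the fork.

Beat frequency = 13/3 = 4.3333 Hz.
|f − 507| = 4.3333, so the fork was at either 502.6667 Hz or 511.3333 Hz.
Filing a prong removes mass and raises the fork's frequency; the adjustment raises the fork's frequency.
The beat rate fell, so the adjustment moved the fork toward 507 Hz — it must have started below the reference.

502.6667 Hz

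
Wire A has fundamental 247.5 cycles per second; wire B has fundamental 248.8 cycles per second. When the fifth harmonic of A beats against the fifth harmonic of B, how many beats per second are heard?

Fifth harmonic of the first: 5·247.5 = 1237.5 Hz.
Fifth harmonic of the second: 5·248.8 = 1244.0 Hz.
f_beat = |1237.5 − 1244.0| = 6.5 Hz.

6.5 Hz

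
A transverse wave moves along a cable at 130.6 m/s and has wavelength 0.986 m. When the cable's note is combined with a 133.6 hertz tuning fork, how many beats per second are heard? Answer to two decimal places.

1.15 Hz

Source frequency f = v/λ = 130.6/0.986 = 132.4544 Hz.
f_beat = |132.4544 − 133.6| = 1.15 Hz.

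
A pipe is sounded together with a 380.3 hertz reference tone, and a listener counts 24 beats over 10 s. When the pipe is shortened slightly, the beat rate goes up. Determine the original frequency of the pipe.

Beat frequency = 24/10 = 2.4 Hz.
|f − 380.3| = 2.4, so the pipe was at either 377.9 Hz or 382.7 Hz.
A shorter pipe has a higher fundamental; the adjustment raises the pipe's frequency.
The beat rate rose, so the adjustment moved the pipe further from 380.3 Hz — it was already above the reference.

382.7 Hz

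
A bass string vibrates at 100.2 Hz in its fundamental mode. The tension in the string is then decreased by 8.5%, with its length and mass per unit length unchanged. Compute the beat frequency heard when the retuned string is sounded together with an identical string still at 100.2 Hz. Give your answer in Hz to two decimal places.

For a string, f ∝ √T, so the new frequency is 100.2·√0.915 = 95.8469 Hz.
f_beat = |95.8469 − 100.2| = 4.35 Hz.

4.35 Hz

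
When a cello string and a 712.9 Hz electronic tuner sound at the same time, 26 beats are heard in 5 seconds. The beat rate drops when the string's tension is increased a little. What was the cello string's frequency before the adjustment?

707.7 Hz

Beat frequency = 26/5 = 5.2 Hz.
|f − 712.9| = 5.2, so the cello string was at either 707.7 Hz or 718.1 Hz.
Higher tension means higher frequency; the adjustment raises the cello string's frequency.
The beat rate fell, so the adjustment moved the cello string toward 712.9 Hz — it must have started below the reference.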